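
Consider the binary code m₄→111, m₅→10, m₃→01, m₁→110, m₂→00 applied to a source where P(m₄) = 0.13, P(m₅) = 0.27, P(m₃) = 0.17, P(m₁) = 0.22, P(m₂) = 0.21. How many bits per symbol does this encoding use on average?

2.35 bits/symbol

L̄ = Σ pᵢ·ℓᵢ = 0.13·3 + 0.27·2 + 0.17·2 + 0.22·3 + 0.21·2 = 2.35 bits/symbol.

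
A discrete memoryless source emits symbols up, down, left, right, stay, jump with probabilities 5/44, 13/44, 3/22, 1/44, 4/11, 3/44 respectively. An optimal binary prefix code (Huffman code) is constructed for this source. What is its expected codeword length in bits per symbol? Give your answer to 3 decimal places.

2.273 bits/symbol

Repeatedly combine the two least-probable nodes; the expected code length is the sum of the merged weights.
merge 1/44 + 3/44 → 1/11
merge 1/11 + 5/44 → 9/44
merge 3/22 + 9/44 → 15/44
merge 13/44 + 15/44 → 7/11
merge 4/11 + 7/11 → 1
L = 1/11 + 9/44 + 15/44 + 7/11 + 1 = 25/11 ≈ 2.273 bits/symbol.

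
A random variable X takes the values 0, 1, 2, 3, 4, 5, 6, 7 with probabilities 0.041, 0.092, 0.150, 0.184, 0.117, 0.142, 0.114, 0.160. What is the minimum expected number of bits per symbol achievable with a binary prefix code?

2.949 bits/symbol

Repeatedly combine the two least-probable nodes; the expected code length is the sum of the merged weights.
merge 41/1000 + 23/250 → 133/1000
merge 57/500 + 117/1000 → 231/1000
merge 133/1000 + 71/500 → 11/40
merge 3/20 + 4/25 → 31/100
merge 23/125 + 231/1000 → 83/200
merge 11/40 + 31/100 → 117/200
merge 83/200 + 117/200 → 1
L = 133/1000 + 231/1000 + 11/40 + 31/100 + 83/200 + 117/200 + 1 = 2949/1000 = 2.949 bits/symbol.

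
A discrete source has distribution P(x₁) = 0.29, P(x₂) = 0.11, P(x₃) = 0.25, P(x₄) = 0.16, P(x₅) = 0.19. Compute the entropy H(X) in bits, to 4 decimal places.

H = −Σ pᵢ log₂ pᵢ.
−0.29·log₂(0.29) = 0.5179
−0.11·log₂(0.11) = 0.3503
−0.25·log₂(0.25) = 0.5000
−0.16·log₂(0.16) = 0.4230
−0.19·log₂(0.19) = 0.4552
Sum ≈ 2.2464 → 2.2464 bits.

2.2464 bits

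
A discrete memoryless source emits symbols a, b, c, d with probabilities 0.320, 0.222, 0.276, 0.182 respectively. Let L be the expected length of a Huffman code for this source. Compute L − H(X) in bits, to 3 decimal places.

0.032 bits

Entropy H = −Σ p log₂ p ≈ 1.9680 bits.
Huffman merges: 91/500+111/500→101/250; 69/250+8/25→149/250; 101/250+149/250→1. L = 2 ≈ 2.0000.
L − H = 2.0000 − 1.9680 = 0.032 bits.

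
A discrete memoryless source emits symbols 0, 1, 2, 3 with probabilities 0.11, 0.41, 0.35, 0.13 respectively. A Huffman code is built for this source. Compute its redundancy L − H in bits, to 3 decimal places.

0.040 bits

Entropy H = −Σ p log₂ p ≈ 1.7904 bits.
Huffman merges: 11/100+13/100→6/25; 6/25+7/20→59/100; 41/100+59/100→1. L = 183/100 ≈ 1.8300.
L − H = 1.8300 − 1.7904 = 0.040 bits.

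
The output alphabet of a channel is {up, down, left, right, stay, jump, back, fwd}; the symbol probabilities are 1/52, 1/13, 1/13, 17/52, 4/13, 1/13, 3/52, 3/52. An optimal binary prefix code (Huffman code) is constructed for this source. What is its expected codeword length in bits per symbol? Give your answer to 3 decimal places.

Repeatedly combine the two least-probable nodes; the expected code length is the sum of the merged weights.
merge 1/52 + 3/52 → 1/13
merge 3/52 + 1/13 → 7/52
merge 1/13 + 1/13 → 2/13
merge 1/13 + 7/52 → 11/52
merge 2/13 + 11/52 → 19/52
merge 4/13 + 17/52 → 33/52
merge 19/52 + 33/52 → 1
L = 1/13 + 7/52 + 2/13 + 11/52 + 19/52 + 33/52 + 1 = 67/26 ≈ 2.577 bits/symbol.

2.577 bits/symbol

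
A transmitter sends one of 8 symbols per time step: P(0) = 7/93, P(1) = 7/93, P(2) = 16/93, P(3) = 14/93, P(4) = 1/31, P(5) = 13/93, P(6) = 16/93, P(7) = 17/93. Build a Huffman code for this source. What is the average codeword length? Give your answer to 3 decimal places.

Repeatedly combine the two least-probable nodes; the expected code length is the sum of the merged weights.
merge 1/31 + 7/93 → 10/93
merge 7/93 + 10/93 → 17/93
merge 13/93 + 14/93 → 9/31
merge 16/93 + 16/93 → 32/93
merge 17/93 + 17/93 → 34/93
merge 9/31 + 32/93 → 59/93
merge 34/93 + 59/93 → 1
L = 10/93 + 17/93 + 9/31 + 32/93 + 34/93 + 59/93 + 1 = 272/93 ≈ 2.925 bits/symbol.

2.925 bits/symbol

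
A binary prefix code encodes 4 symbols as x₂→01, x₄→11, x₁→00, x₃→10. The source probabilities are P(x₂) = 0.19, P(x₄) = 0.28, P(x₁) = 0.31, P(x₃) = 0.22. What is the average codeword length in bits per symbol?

2 bits/symbol

L̄ = Σ pᵢ·ℓᵢ = 0.19·2 + 0.28·2 + 0.31·2 + 0.22·2 = 2 bits/symbol.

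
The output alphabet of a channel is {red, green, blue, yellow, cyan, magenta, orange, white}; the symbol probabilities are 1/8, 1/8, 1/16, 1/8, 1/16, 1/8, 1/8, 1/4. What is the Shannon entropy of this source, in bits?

2.875 bits

Each probability is a power of 1/2, so log₂(1/p) is an integer.
H = Σ p·log₂(1/p) = 1/8·3 + 1/8·3 + 1/16·4 + 1/8·3 + 1/16·4 + 1/8·3 + 1/8·3 + 1/4·2 = 2.875 bits.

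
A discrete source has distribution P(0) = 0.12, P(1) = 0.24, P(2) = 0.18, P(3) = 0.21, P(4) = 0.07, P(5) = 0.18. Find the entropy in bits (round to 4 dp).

H = −Σ pᵢ log₂ pᵢ.
−0.12·log₂(0.12) = 0.3671
−0.24·log₂(0.24) = 0.4941
−0.18·log₂(0.18) = 0.4453
−0.21·log₂(0.21) = 0.4728
−0.07·log₂(0.07) = 0.2686
−0.18·log₂(0.18) = 0.4453
Sum ≈ 2.4932 → 2.4932 bits.

2.4932 bits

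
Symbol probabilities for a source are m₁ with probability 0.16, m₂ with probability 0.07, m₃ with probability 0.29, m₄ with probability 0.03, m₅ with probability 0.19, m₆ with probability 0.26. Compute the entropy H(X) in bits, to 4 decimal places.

2.3218 bits

H = −Σ pᵢ log₂ pᵢ.
−0.16·log₂(0.16) = 0.4230
−0.07·log₂(0.07) = 0.2686
−0.29·log₂(0.29) = 0.5179
−0.03·log₂(0.03) = 0.1518
−0.19·log₂(0.19) = 0.4552
−0.26·log₂(0.26) = 0.5053
Sum ≈ 2.3218 → 2.3218 bits.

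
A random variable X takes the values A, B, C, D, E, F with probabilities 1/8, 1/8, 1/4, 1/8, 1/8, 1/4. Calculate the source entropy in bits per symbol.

Each probability is a power of 1/2, so log₂(1/p) is an integer.
H = Σ p·log₂(1/p) = 1/8·3 + 1/8·3 + 1/4·2 + 1/8·3 + 1/8·3 + 1/4·2 = 2.5 bits.

2.5 bits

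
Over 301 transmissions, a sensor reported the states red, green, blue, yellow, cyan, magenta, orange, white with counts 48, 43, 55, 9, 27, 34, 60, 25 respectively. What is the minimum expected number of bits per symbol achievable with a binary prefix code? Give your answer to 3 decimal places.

2.914 bits/symbol

Probabilities are the counts divided by 301.
Repeatedly combine the two least-probable nodes; the expected code length is the sum of the merged weights.
merge 9/301 + 25/301 → 34/301
merge 27/301 + 34/301 → 61/301
merge 34/301 + 1/7 → 11/43
merge 48/301 + 55/301 → 103/301
merge 60/301 + 61/301 → 121/301
merge 11/43 + 103/301 → 180/301
merge 121/301 + 180/301 → 1
L = 34/301 + 61/301 + 11/43 + 103/301 + 121/301 + 180/301 + 1 = 877/301 ≈ 2.914 bits/symbol.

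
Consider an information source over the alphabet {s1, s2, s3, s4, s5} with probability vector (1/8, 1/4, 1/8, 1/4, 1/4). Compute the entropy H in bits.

2.25 bits

Each probability is a power of 1/2, so log₂(1/p) is an integer.
H = Σ p·log₂(1/p) = 1/8·3 + 1/4·2 + 1/8·3 + 1/4·2 + 1/4·2 = 2.25 bits.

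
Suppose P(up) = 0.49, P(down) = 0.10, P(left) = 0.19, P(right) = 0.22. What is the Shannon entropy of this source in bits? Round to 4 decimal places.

H = −Σ pᵢ log₂ pᵢ.
−0.49·log₂(0.49) = 0.5043
−0.10·log₂(0.10) = 0.3322
−0.19·log₂(0.19) = 0.4552
−0.22·log₂(0.22) = 0.4806
Sum ≈ 1.7723 → 1.7723 bits.

1.7723 bits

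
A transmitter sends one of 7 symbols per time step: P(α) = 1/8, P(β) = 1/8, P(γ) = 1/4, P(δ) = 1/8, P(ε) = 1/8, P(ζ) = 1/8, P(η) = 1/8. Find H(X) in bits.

Each probability is a power of 1/2, so log₂(1/p) is an integer.
H = Σ p·log₂(1/p) = 1/8·3 + 1/8·3 + 1/4·2 + 1/8·3 + 1/8·3 + 1/8·3 + 1/8·3 = 2.75 bits.

2.75 bits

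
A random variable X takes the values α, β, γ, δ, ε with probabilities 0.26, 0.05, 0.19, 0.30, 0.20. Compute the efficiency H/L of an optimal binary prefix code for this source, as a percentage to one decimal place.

Entropy H = −Σ p log₂ p ≈ 2.1621 bits.
Huffman merges: 1/20+19/100→6/25; 1/5+6/25→11/25; 13/50+3/10→14/25; 11/25+14/25→1. L = 56/25 ≈ 2.2400.
Efficiency = H/L = 2.1621/2.2400 = 96.5%.

96.5%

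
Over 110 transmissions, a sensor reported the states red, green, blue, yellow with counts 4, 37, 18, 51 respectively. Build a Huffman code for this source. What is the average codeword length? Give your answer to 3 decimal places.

Probabilities are the counts divided by 110.
Repeatedly combine the two least-probable nodes; the expected code length is the sum of the merged weights.
merge 2/55 + 9/55 → 1/5
merge 1/5 + 37/110 → 59/110
merge 51/110 + 59/110 → 1
L = 1/5 + 59/110 + 1 = 191/110 ≈ 1.736 bits/symbol.

1.736 bits/symbol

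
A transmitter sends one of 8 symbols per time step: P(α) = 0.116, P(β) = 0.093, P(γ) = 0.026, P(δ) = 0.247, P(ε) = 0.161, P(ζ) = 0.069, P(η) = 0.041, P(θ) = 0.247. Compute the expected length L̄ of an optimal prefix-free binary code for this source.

Repeatedly combine the two least-probable nodes; the expected code length is the sum of the merged weights.
merge 13/500 + 41/1000 → 67/1000
merge 67/1000 + 69/1000 → 17/125
merge 93/1000 + 29/250 → 209/1000
merge 17/125 + 161/1000 → 297/1000
merge 209/1000 + 247/1000 → 57/125
merge 247/1000 + 297/1000 → 68/125
merge 57/125 + 68/125 → 1
L = 67/1000 + 17/125 + 209/1000 + 297/1000 + 57/125 + 68/125 + 1 = 2709/1000 = 2.709 bits/symbol.

2.709 bits/symbol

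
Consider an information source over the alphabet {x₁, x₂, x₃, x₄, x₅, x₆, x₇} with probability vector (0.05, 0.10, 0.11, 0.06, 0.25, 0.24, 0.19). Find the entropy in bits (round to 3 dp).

2.591 bits

H = −Σ pᵢ log₂ pᵢ.
−0.05·log₂(0.05) = 0.2161
−0.10·log₂(0.10) = 0.3322
−0.11·log₂(0.11) = 0.3503
−0.06·log₂(0.06) = 0.2435
−0.25·log₂(0.25) = 0.5000
−0.24·log₂(0.24) = 0.4941
−0.19·log₂(0.19) = 0.4552
Sum ≈ 2.5915 → 2.591 bits.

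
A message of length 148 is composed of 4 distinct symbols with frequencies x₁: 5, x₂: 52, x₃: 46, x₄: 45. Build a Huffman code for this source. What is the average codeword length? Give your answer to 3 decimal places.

Probabilities are the counts divided by 148.
Repeatedly combine the two least-probable nodes; the expected code length is the sum of the merged weights.
merge 5/148 + 45/148 → 25/74
merge 23/74 + 25/74 → 24/37
merge 13/37 + 24/37 → 1
L = 25/74 + 24/37 + 1 = 147/74 ≈ 1.986 bits/symbol.

1.986 bits/symbol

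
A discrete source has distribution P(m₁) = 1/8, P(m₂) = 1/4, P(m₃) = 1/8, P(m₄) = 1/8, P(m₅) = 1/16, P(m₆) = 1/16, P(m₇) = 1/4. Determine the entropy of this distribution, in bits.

2.625 bits

Each probability is a power of 1/2, so log₂(1/p) is an integer.
H = Σ p·log₂(1/p) = 1/8·3 + 1/4·2 + 1/8·3 + 1/8·3 + 1/16·4 + 1/16·4 + 1/4·2 = 2.625 bits.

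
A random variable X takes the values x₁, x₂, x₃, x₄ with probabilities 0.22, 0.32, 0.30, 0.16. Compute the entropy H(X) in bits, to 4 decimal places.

1.9507 bits

H = −Σ pᵢ log₂ pᵢ.
−0.22·log₂(0.22) = 0.4806
−0.32·log₂(0.32) = 0.5260
−0.30·log₂(0.30) = 0.5211
−0.16·log₂(0.16) = 0.4230
Sum ≈ 1.9507 → 1.9507 bits.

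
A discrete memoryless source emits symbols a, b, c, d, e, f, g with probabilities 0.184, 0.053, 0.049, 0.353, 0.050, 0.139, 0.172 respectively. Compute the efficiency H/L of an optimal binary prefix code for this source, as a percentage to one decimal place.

Entropy H = −Σ p log₂ p ≈ 2.4661 bits.
Huffman merges: 49/1000+1/20→99/1000; 53/1000+99/1000→19/125; 139/1000+19/125→291/1000; 43/250+23/125→89/250; 291/1000+353/1000→161/250; 89/250+161/250→1. L = 1271/500 ≈ 2.5420.
Efficiency = H/L = 2.4661/2.5420 = 97.0%.

97.0%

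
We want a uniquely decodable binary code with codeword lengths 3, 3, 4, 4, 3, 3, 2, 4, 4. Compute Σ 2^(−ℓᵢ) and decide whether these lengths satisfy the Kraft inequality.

1; yes

With common denominator 2^4 = 16: Σ 2^(−ℓᵢ) = 2/16 + 2/16 + 1/16 + 1/16 + 2/16 + 2/16 + 4/16 + 1/16 + 1/16 = 16/16 = 1.
Kraft's inequality requires Σ ≤ 1; here Σ = 1 ≤ 1, so such a prefix code exists.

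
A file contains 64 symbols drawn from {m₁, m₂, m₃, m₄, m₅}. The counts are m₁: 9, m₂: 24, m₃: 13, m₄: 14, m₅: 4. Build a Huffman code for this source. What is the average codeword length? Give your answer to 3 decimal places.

2.203 bits/symbol

Probabilities are the counts divided by 64.
Repeatedly combine the two least-probable nodes; the expected code length is the sum of the merged weights.
merge 1/16 + 9/64 → 13/64
merge 13/64 + 13/64 → 13/32
merge 7/32 + 3/8 → 19/32
merge 13/32 + 19/32 → 1
L = 13/64 + 13/32 + 19/32 + 1 = 141/64 ≈ 2.203 bits/symbol.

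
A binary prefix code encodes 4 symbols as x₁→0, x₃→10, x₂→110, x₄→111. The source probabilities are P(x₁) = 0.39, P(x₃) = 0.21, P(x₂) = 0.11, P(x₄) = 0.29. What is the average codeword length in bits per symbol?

2.01 bits/symbol

L̄ = Σ pᵢ·ℓᵢ = 0.39·1 + 0.21·2 + 0.11·3 + 0.29·3 = 2.01 bits/symbol.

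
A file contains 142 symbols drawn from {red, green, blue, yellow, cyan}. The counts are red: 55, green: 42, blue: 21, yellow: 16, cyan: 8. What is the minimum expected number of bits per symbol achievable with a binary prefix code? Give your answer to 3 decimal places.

Probabilities are the counts divided by 142.
Repeatedly combine the two least-probable nodes; the expected code length is the sum of the merged weights.
merge 4/71 + 8/71 → 12/71
merge 21/142 + 12/71 → 45/142
merge 21/71 + 45/142 → 87/142
merge 55/142 + 87/142 → 1
L = 12/71 + 45/142 + 87/142 + 1 = 149/71 ≈ 2.099 bits/symbol.

2.099 bits/symbol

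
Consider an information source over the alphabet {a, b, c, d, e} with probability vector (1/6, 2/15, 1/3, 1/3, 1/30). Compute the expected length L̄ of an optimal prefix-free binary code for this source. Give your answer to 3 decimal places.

2.167 bits/symbol

Repeatedly combine the two least-probable nodes; the expected code length is the sum of the merged weights.
merge 1/30 + 2/15 → 1/6
merge 1/6 + 1/6 → 1/3
merge 1/3 + 1/3 → 2/3
merge 1/3 + 2/3 → 1
L = 1/6 + 1/3 + 2/3 + 1 = 13/6 ≈ 2.167 bits/symbol.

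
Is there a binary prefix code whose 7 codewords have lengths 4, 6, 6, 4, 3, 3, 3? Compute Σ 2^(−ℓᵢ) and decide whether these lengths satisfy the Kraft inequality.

With common denominator 2^6 = 64: Σ 2^(−ℓᵢ) = 4/64 + 1/64 + 1/64 + 4/64 + 8/64 + 8/64 + 8/64 = 34/64 = 0.53125.
Kraft's inequality requires Σ ≤ 1; here Σ = 0.53125 ≤ 1, so such a prefix code exists.

0.53125; yes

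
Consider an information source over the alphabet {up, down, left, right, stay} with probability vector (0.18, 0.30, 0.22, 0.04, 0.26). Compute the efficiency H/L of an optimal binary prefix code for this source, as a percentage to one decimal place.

96.3%

Entropy H = −Σ p log₂ p ≈ 2.1380 bits.
Huffman merges: 1/25+9/50→11/50; 11/50+11/50→11/25; 13/50+3/10→14/25; 11/25+14/25→1. L = 111/50 ≈ 2.2200.
Efficiency = H/L = 2.1380/2.2200 = 96.3%.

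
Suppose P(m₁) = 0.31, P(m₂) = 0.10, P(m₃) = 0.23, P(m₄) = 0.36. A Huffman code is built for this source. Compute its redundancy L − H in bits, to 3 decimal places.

Entropy H = −Σ p log₂ p ≈ 1.8743 bits.
Huffman merges: 1/10+23/100→33/100; 31/100+33/100→16/25; 9/25+16/25→1. L = 197/100 ≈ 1.9700.
L − H = 1.9700 − 1.8743 = 0.096 bits.

0.096 bits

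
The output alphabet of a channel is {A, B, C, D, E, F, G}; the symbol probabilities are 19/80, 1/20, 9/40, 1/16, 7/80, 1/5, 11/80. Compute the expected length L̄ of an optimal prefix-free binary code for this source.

Repeatedly combine the two least-probable nodes; the expected code length is the sum of the merged weights.
merge 1/20 + 1/16 → 9/80
merge 7/80 + 9/80 → 1/5
merge 11/80 + 1/5 → 27/80
merge 1/5 + 9/40 → 17/40
merge 19/80 + 27/80 → 23/40
merge 17/40 + 23/40 → 1
L = 9/80 + 1/5 + 27/80 + 17/40 + 23/40 + 1 = 53/20 = 2.65 bits/symbol.

2.65 bits/symbol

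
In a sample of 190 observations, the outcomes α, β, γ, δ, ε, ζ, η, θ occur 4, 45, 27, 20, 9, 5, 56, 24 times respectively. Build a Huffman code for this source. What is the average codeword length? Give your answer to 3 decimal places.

Probabilities are the counts divided by 190.
Repeatedly combine the two least-probable nodes; the expected code length is the sum of the merged weights.
merge 2/95 + 1/38 → 9/190
merge 9/190 + 9/190 → 9/95
merge 9/95 + 2/19 → 1/5
merge 12/95 + 27/190 → 51/190
merge 1/5 + 9/38 → 83/190
merge 51/190 + 28/95 → 107/190
merge 83/190 + 107/190 → 1
L = 9/190 + 9/95 + 1/5 + 51/190 + 83/190 + 107/190 + 1 = 248/95 ≈ 2.611 bits/symbol.

2.611 bits/symbol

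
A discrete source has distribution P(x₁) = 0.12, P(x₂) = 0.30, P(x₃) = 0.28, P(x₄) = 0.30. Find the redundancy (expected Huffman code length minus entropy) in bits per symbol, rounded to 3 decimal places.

0.077 bits

Entropy H = −Σ p log₂ p ≈ 1.9235 bits.
Huffman merges: 3/25+7/25→2/5; 3/10+3/10→3/5; 2/5+3/5→1. L = 2 ≈ 2.0000.
L − H = 2.0000 − 1.9235 = 0.077 bits.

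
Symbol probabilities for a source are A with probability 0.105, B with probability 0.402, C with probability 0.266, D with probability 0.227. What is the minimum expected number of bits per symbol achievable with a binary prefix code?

1.93 bits/symbol

Repeatedly combine the two least-probable nodes; the expected code length is the sum of the merged weights.
merge 21/200 + 227/1000 → 83/250
merge 133/500 + 83/250 → 299/500
merge 201/500 + 299/500 → 1
L = 83/250 + 299/500 + 1 = 193/100 = 1.93 bits/symbol.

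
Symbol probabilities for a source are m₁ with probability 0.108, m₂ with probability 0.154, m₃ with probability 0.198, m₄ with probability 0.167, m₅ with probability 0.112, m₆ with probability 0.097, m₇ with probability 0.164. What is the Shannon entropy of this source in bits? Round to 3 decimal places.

H = −Σ pᵢ log₂ pᵢ.
−0.108·log₂(0.108) = 0.3468
−0.154·log₂(0.154) = 0.4156
−0.198·log₂(0.198) = 0.4626
−0.167·log₂(0.167) = 0.4312
−0.112·log₂(0.112) = 0.3537
−0.097·log₂(0.097) = 0.3265
−0.164·log₂(0.164) = 0.4278
Sum ≈ 2.7642 → 2.764 bits.

2.764 bits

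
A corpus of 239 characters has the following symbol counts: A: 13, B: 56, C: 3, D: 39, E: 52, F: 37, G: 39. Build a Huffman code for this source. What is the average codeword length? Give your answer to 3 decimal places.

2.615 bits/symbol

Probabilities are the counts divided by 239.
Repeatedly combine the two least-probable nodes; the expected code length is the sum of the merged weights.
merge 3/239 + 13/239 → 16/239
merge 16/239 + 37/239 → 53/239
merge 39/239 + 39/239 → 78/239
merge 52/239 + 53/239 → 105/239
merge 56/239 + 78/239 → 134/239
merge 105/239 + 134/239 → 1
L = 16/239 + 53/239 + 78/239 + 105/239 + 134/239 + 1 = 625/239 ≈ 2.615 bits/symbol.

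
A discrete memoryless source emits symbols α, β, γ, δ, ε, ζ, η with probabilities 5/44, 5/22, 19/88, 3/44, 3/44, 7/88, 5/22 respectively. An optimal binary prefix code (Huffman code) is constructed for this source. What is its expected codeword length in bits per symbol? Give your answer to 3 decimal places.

Repeatedly combine the two least-probable nodes; the expected code length is the sum of the merged weights.
merge 3/44 + 3/44 → 3/22
merge 7/88 + 5/44 → 17/88
merge 3/22 + 17/88 → 29/88
merge 19/88 + 5/22 → 39/88
merge 5/22 + 29/88 → 49/88
merge 39/88 + 49/88 → 1
L = 3/22 + 17/88 + 29/88 + 39/88 + 49/88 + 1 = 117/44 ≈ 2.659 bits/symbol.

2.659 bits/symbol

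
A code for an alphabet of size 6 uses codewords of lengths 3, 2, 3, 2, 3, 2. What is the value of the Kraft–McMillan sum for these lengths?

1.125

With common denominator 2^3 = 8: Σ 2^(−ℓᵢ) = 1/8 + 2/8 + 1/8 + 2/8 + 1/8 + 2/8 = 9/8 = 1.125.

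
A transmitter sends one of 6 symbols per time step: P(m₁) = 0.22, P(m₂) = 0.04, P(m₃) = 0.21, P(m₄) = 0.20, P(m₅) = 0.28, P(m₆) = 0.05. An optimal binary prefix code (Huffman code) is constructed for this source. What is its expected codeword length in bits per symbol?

2.38 bits/symbol

Repeatedly combine the two least-probable nodes; the expected code length is the sum of the merged weights.
merge 1/25 + 1/20 → 9/100
merge 9/100 + 1/5 → 29/100
merge 21/100 + 11/50 → 43/100
merge 7/25 + 29/100 → 57/100
merge 43/100 + 57/100 → 1
L = 9/100 + 29/100 + 43/100 + 57/100 + 1 = 119/50 = 2.38 bits/symbol.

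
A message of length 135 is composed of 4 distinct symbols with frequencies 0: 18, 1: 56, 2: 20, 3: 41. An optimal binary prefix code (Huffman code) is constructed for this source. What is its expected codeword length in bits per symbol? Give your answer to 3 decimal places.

1.867 bits/symbol

Probabilities are the counts divided by 135.
Repeatedly combine the two least-probable nodes; the expected code length is the sum of the merged weights.
merge 2/15 + 4/27 → 38/135
merge 38/135 + 41/135 → 79/135
merge 56/135 + 79/135 → 1
L = 38/135 + 79/135 + 1 = 28/15 ≈ 1.867 bits/symbol.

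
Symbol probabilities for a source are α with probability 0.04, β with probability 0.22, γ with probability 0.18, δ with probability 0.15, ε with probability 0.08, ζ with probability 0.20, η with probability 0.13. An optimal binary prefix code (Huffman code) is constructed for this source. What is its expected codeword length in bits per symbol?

Repeatedly combine the two least-probable nodes; the expected code length is the sum of the merged weights.
merge 1/25 + 2/25 → 3/25
merge 3/25 + 13/100 → 1/4
merge 3/20 + 9/50 → 33/100
merge 1/5 + 11/50 → 21/50
merge 1/4 + 33/100 → 29/50
merge 21/50 + 29/50 → 1
L = 3/25 + 1/4 + 33/100 + 21/50 + 29/50 + 1 = 27/10 = 2.7 bits/symbol.

2.7 bits/symbol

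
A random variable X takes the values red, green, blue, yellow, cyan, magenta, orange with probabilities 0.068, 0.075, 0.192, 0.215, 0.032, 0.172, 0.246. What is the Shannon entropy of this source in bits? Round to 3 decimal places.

H = −Σ pᵢ log₂ pᵢ.
−0.068·log₂(0.068) = 0.2637
−0.075·log₂(0.075) = 0.2803
−0.192·log₂(0.192) = 0.4571
−0.215·log₂(0.215) = 0.4768
−0.032·log₂(0.032) = 0.1589
−0.172·log₂(0.172) = 0.4368
−0.246·log₂(0.246) = 0.4977
Sum ≈ 2.5713 → 2.571 bits.

2.571 bits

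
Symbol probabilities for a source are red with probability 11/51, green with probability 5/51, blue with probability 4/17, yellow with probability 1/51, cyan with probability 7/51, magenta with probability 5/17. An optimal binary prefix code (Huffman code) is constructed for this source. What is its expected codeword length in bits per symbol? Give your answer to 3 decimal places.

2.373 bits/symbol

Repeatedly combine the two least-probable nodes; the expected code length is the sum of the merged weights.
merge 1/51 + 5/51 → 2/17
merge 2/17 + 7/51 → 13/51
merge 11/51 + 4/17 → 23/51
merge 13/51 + 5/17 → 28/51
merge 23/51 + 28/51 → 1
L = 2/17 + 13/51 + 23/51 + 28/51 + 1 = 121/51 ≈ 2.373 bits/symbol.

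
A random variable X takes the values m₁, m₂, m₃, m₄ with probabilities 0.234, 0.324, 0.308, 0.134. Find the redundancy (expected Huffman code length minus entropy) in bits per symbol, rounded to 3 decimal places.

0.071 bits

Entropy H = −Σ p log₂ p ≈ 1.9290 bits.
Huffman merges: 67/500+117/500→46/125; 77/250+81/250→79/125; 46/125+79/125→1. L = 2 ≈ 2.0000.
L − H = 2.0000 − 1.9290 = 0.071 bits.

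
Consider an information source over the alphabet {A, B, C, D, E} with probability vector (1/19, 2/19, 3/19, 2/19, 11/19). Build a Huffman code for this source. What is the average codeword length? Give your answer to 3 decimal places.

1.842 bits/symbol

Repeatedly combine the two least-probable nodes; the expected code length is the sum of the merged weights.
merge 1/19 + 2/19 → 3/19
merge 2/19 + 3/19 → 5/19
merge 3/19 + 5/19 → 8/19
merge 8/19 + 11/19 → 1
L = 3/19 + 5/19 + 8/19 + 1 = 35/19 ≈ 1.842 bits/symbol.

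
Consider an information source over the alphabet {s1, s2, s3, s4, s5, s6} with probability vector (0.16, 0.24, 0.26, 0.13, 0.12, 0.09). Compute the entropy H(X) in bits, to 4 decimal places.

2.4848 bits

H = −Σ pᵢ log₂ pᵢ.
−0.16·log₂(0.16) = 0.4230
−0.24·log₂(0.24) = 0.4941
−0.26·log₂(0.26) = 0.5053
−0.13·log₂(0.13) = 0.3826
−0.12·log₂(0.12) = 0.3671
−0.09·log₂(0.09) = 0.3127
Sum ≈ 2.4848 → 2.4848 bits.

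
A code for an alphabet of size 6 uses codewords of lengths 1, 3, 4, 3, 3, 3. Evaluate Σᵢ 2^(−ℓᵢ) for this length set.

With common denominator 2^4 = 16: Σ 2^(−ℓᵢ) = 8/16 + 2/16 + 1/16 + 2/16 + 2/16 + 2/16 = 17/16 = 1.0625.

1.0625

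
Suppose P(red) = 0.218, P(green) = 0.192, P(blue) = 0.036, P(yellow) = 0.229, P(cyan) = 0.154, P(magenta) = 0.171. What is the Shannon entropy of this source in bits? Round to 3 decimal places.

2.447 bits

H = −Σ pᵢ log₂ pᵢ.
−0.218·log₂(0.218) = 0.4791
−0.192·log₂(0.192) = 0.4571
−0.036·log₂(0.036) = 0.1727
−0.229·log₂(0.229) = 0.4870
−0.154·log₂(0.154) = 0.4156
−0.171·log₂(0.171) = 0.4357
Sum ≈ 2.4472 → 2.447 bits.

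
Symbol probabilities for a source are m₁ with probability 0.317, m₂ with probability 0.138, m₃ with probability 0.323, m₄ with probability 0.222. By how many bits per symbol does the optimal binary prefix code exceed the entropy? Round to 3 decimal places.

0.072 bits

Entropy H = −Σ p log₂ p ≈ 1.9284 bits.
Huffman merges: 69/500+111/500→9/25; 317/1000+323/1000→16/25; 9/25+16/25→1. L = 2 ≈ 2.0000.
L − H = 2.0000 − 1.9284 = 0.072 bits.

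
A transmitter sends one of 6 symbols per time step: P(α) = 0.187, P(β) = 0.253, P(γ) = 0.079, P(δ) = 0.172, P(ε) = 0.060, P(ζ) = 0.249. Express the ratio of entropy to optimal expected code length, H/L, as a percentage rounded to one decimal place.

98.9%

Entropy H = −Σ p log₂ p ≈ 2.4230 bits.
Huffman merges: 3/50+79/1000→139/1000; 139/1000+43/250→311/1000; 187/1000+249/1000→109/250; 253/1000+311/1000→141/250; 109/250+141/250→1. L = 49/20 ≈ 2.4500.
Efficiency = H/L = 2.4230/2.4500 = 98.9%.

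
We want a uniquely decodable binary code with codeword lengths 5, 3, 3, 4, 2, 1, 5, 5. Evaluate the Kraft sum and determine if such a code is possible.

1.15625; no

With common denominator 2^5 = 32: Σ 2^(−ℓᵢ) = 1/32 + 4/32 + 4/32 + 2/32 + 8/32 + 16/32 + 1/32 + 1/32 = 37/32 = 1.15625.
Kraft's inequality requires Σ ≤ 1; here Σ = 1.15625 > 1, so no such prefix code exists.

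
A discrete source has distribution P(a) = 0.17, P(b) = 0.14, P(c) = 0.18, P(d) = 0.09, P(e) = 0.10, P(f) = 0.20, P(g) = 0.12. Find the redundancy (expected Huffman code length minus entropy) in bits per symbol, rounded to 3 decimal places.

0.047 bits

Entropy H = −Σ p log₂ p ≈ 2.7533 bits.
Huffman merges: 9/100+1/10→19/100; 3/25+7/50→13/50; 17/100+9/50→7/20; 19/100+1/5→39/100; 13/50+7/20→61/100; 39/100+61/100→1. L = 14/5 ≈ 2.8000.
L − H = 2.8000 − 2.7533 = 0.047 bits.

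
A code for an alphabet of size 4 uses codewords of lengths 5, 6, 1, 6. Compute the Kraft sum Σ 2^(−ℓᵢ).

0.5625

With common denominator 2^6 = 64: Σ 2^(−ℓᵢ) = 2/64 + 1/64 + 32/64 + 1/64 = 36/64 = 0.5625.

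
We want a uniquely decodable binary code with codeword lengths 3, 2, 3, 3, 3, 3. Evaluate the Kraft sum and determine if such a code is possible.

With common denominator 2^3 = 8: Σ 2^(−ℓᵢ) = 1/8 + 2/8 + 1/8 + 1/8 + 1/8 + 1/8 = 7/8 = 0.875.
Kraft's inequality requires Σ ≤ 1; here Σ = 0.875 ≤ 1, so such a prefix code exists.

0.875; yes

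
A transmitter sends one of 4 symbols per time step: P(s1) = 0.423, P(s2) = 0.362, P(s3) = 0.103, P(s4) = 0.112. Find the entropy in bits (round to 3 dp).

H = −Σ pᵢ log₂ pᵢ.
−0.423·log₂(0.423) = 0.5251
−0.362·log₂(0.362) = 0.5307
−0.103·log₂(0.103) = 0.3378
−0.112·log₂(0.112) = 0.3537
Sum ≈ 1.7472 → 1.747 bits.

1.747 bits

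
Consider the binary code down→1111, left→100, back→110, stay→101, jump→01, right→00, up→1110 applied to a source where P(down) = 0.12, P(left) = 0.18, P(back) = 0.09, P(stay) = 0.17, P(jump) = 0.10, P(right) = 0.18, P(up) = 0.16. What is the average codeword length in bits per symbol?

L̄ = Σ pᵢ·ℓᵢ = 0.12·4 + 0.18·3 + 0.09·3 + 0.17·3 + 0.10·2 + 0.18·2 + 0.16·4 = 3 bits/symbol.

3 bits/symbol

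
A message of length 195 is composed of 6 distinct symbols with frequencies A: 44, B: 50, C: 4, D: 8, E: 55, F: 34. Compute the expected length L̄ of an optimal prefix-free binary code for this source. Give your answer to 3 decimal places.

2.297 bits/symbol

Probabilities are the counts divided by 195.
Repeatedly combine the two least-probable nodes; the expected code length is the sum of the merged weights.
merge 4/195 + 8/195 → 4/65
merge 4/65 + 34/195 → 46/195
merge 44/195 + 46/195 → 6/13
merge 10/39 + 11/39 → 7/13
merge 6/13 + 7/13 → 1
L = 4/65 + 46/195 + 6/13 + 7/13 + 1 = 448/195 ≈ 2.297 bits/symbol.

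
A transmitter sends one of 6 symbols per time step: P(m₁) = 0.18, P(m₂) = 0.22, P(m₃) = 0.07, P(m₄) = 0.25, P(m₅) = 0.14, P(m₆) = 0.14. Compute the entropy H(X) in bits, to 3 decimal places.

H = −Σ pᵢ log₂ pᵢ.
−0.18·log₂(0.18) = 0.4453
−0.22·log₂(0.22) = 0.4806
−0.07·log₂(0.07) = 0.2686
−0.25·log₂(0.25) = 0.5000
−0.14·log₂(0.14) = 0.3971
−0.14·log₂(0.14) = 0.3971
Sum ≈ 2.4887 → 2.489 bits.

2.489 bits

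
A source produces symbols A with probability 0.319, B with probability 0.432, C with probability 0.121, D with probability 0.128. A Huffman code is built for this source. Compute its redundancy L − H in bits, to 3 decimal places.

Entropy H = −Σ p log₂ p ≈ 1.7972 bits.
Huffman merges: 121/1000+16/125→249/1000; 249/1000+319/1000→71/125; 54/125+71/125→1. L = 1817/1000 ≈ 1.8170.
L − H = 1.8170 − 1.7972 = 0.020 bits.

0.020 bits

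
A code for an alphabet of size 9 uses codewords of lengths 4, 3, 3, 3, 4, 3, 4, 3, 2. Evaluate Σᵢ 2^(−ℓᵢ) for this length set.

1.0625

With common denominator 2^4 = 16: Σ 2^(−ℓᵢ) = 1/16 + 2/16 + 2/16 + 2/16 + 1/16 + 2/16 + 1/16 + 2/16 + 4/16 = 17/16 = 1.0625.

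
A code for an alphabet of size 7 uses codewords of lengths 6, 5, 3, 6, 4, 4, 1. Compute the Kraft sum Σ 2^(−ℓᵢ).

0.8125

With common denominator 2^6 = 64: Σ 2^(−ℓᵢ) = 1/64 + 2/64 + 8/64 + 1/64 + 4/64 + 4/64 + 32/64 = 52/64 = 0.8125.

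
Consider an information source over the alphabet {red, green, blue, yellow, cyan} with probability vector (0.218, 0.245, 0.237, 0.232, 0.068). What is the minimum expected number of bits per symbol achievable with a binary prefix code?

Repeatedly combine the two least-probable nodes; the expected code length is the sum of the merged weights.
merge 17/250 + 109/500 → 143/500
merge 29/125 + 237/1000 → 469/1000
merge 49/200 + 143/500 → 531/1000
merge 469/1000 + 531/1000 → 1
L = 143/500 + 469/1000 + 531/1000 + 1 = 1143/500 = 2.286 bits/symbol.

2.286 bits/symbol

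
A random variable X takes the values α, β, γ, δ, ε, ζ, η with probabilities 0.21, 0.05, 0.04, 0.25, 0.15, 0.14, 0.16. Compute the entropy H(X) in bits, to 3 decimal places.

2.605 bits

H = −Σ pᵢ log₂ pᵢ.
−0.21·log₂(0.21) = 0.4728
−0.05·log₂(0.05) = 0.2161
−0.04·log₂(0.04) = 0.1858
−0.25·log₂(0.25) = 0.5000
−0.15·log₂(0.15) = 0.4105
−0.14·log₂(0.14) = 0.3971
−0.16·log₂(0.16) = 0.4230
Sum ≈ 2.6053 → 2.605 bits.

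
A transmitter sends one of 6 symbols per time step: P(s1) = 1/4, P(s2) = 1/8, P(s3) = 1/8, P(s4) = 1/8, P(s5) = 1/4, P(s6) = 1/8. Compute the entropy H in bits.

2.5 bits

Each probability is a power of 1/2, so log₂(1/p) is an integer.
H = Σ p·log₂(1/p) = 1/4·2 + 1/8·3 + 1/8·3 + 1/8·3 + 1/4·2 + 1/8·3 = 2.5 bits.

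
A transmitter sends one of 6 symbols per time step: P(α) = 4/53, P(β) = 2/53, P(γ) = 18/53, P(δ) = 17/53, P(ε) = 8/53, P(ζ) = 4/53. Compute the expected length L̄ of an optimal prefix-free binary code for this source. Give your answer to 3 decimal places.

2.302 bits/symbol

Repeatedly combine the two least-probable nodes; the expected code length is the sum of the merged weights.
merge 2/53 + 4/53 → 6/53
merge 4/53 + 6/53 → 10/53
merge 8/53 + 10/53 → 18/53
merge 17/53 + 18/53 → 35/53
merge 18/53 + 35/53 → 1
L = 6/53 + 10/53 + 18/53 + 35/53 + 1 = 122/53 ≈ 2.302 bits/symbol.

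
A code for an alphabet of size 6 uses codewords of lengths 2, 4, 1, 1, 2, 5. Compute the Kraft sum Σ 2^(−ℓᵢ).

1.59375

With common denominator 2^5 = 32: Σ 2^(−ℓᵢ) = 8/32 + 2/32 + 16/32 + 16/32 + 8/32 + 1/32 = 51/32 = 1.59375.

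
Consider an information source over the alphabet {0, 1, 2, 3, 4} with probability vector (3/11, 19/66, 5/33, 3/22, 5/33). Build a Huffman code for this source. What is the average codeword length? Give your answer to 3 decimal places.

2.288 bits/symbol

Repeatedly combine the two least-probable nodes; the expected code length is the sum of the merged weights.
merge 3/22 + 5/33 → 19/66
merge 5/33 + 3/11 → 14/33
merge 19/66 + 19/66 → 19/33
merge 14/33 + 19/33 → 1
L = 19/66 + 14/33 + 19/33 + 1 = 151/66 ≈ 2.288 bits/symbol.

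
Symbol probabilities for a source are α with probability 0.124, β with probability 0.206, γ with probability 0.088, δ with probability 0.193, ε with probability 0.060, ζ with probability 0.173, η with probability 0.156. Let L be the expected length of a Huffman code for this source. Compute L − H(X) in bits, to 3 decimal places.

0.040 bits

Entropy H = −Σ p log₂ p ≈ 2.7091 bits.
Huffman merges: 3/50+11/125→37/250; 31/250+37/250→34/125; 39/250+173/1000→329/1000; 193/1000+103/500→399/1000; 34/125+329/1000→601/1000; 399/1000+601/1000→1. L = 2749/1000 ≈ 2.7490.
L − H = 2.7490 − 2.7091 = 0.040 bits.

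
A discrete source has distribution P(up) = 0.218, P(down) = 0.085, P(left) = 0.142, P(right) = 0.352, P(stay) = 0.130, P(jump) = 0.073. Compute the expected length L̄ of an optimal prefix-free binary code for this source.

Repeatedly combine the two least-probable nodes; the expected code length is the sum of the merged weights.
merge 73/1000 + 17/200 → 79/500
merge 13/100 + 71/500 → 34/125
merge 79/500 + 109/500 → 47/125
merge 34/125 + 44/125 → 78/125
merge 47/125 + 78/125 → 1
L = 79/500 + 34/125 + 47/125 + 78/125 + 1 = 243/100 = 2.43 bits/symbol.

2.43 bits/symbol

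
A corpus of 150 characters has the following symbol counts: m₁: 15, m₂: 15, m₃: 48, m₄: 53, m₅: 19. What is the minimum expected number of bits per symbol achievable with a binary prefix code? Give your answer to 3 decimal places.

Probabilities are the counts divided by 150.
Repeatedly combine the two least-probable nodes; the expected code length is the sum of the merged weights.
merge 1/10 + 1/10 → 1/5
merge 19/150 + 1/5 → 49/150
merge 8/25 + 49/150 → 97/150
merge 53/150 + 97/150 → 1
L = 1/5 + 49/150 + 97/150 + 1 = 163/75 ≈ 2.173 bits/symbol.

2.173 bits/symbol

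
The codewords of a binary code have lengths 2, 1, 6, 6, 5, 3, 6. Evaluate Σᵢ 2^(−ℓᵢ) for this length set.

0.953125

With common denominator 2^6 = 64: Σ 2^(−ℓᵢ) = 16/64 + 32/64 + 1/64 + 1/64 + 2/64 + 8/64 + 1/64 = 61/64 = 0.953125.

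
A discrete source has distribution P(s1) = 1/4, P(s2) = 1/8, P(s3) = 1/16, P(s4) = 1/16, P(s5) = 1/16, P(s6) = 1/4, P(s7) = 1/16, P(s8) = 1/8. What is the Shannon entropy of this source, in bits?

2.75 bits

Each probability is a power of 1/2, so log₂(1/p) is an integer.
H = Σ p·log₂(1/p) = 1/4·2 + 1/8·3 + 1/16·4 + 1/16·4 + 1/16·4 + 1/4·2 + 1/16·4 + 1/8·3 = 2.75 bits.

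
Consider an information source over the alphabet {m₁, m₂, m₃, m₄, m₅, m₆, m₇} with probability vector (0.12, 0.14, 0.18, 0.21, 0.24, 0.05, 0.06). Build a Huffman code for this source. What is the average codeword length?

Repeatedly combine the two least-probable nodes; the expected code length is the sum of the merged weights.
merge 1/20 + 3/50 → 11/100
merge 11/100 + 3/25 → 23/100
merge 7/50 + 9/50 → 8/25
merge 21/100 + 23/100 → 11/25
merge 6/25 + 8/25 → 14/25
merge 11/25 + 14/25 → 1
L = 11/100 + 23/100 + 8/25 + 11/25 + 14/25 + 1 = 133/50 = 2.66 bits/symbol.

2.66 bits/symbol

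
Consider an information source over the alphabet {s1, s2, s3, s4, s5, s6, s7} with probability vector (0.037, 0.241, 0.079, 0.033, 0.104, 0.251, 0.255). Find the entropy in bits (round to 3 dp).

2.465 bits

H = −Σ pᵢ log₂ pᵢ.
−0.037·log₂(0.037) = 0.1760
−0.241·log₂(0.241) = 0.4947
−0.079·log₂(0.079) = 0.2893
−0.033·log₂(0.033) = 0.1624
−0.104·log₂(0.104) = 0.3396
−0.251·log₂(0.251) = 0.5006
−0.255·log₂(0.255) = 0.5027
Sum ≈ 2.4653 → 2.465 bits.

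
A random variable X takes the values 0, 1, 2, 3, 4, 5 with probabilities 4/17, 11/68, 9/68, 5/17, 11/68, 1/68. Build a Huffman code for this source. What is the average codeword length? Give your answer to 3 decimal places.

Repeatedly combine the two least-probable nodes; the expected code length is the sum of the merged weights.
merge 1/68 + 9/68 → 5/34
merge 5/34 + 11/68 → 21/68
merge 11/68 + 4/17 → 27/68
merge 5/17 + 21/68 → 41/68
merge 27/68 + 41/68 → 1
L = 5/34 + 21/68 + 27/68 + 41/68 + 1 = 167/68 ≈ 2.456 bits/symbol.

2.456 bits/symbol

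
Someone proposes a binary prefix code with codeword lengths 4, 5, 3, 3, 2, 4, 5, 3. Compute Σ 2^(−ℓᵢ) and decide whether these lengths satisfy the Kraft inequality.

0.8125; yes

With common denominator 2^5 = 32: Σ 2^(−ℓᵢ) = 2/32 + 1/32 + 4/32 + 4/32 + 8/32 + 2/32 + 1/32 + 4/32 = 26/32 = 0.8125.
Kraft's inequality requires Σ ≤ 1; here Σ = 0.8125 ≤ 1, so such a prefix code exists.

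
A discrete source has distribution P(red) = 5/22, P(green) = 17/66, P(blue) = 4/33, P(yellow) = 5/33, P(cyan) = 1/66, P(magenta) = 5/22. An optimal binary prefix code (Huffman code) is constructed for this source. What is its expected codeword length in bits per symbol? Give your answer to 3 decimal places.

2.424 bits/symbol

Repeatedly combine the two least-probable nodes; the expected code length is the sum of the merged weights.
merge 1/66 + 4/33 → 3/22
merge 3/22 + 5/33 → 19/66
merge 5/22 + 5/22 → 5/11
merge 17/66 + 19/66 → 6/11
merge 5/11 + 6/11 → 1
L = 3/22 + 19/66 + 5/11 + 6/11 + 1 = 80/33 ≈ 2.424 bits/symbol.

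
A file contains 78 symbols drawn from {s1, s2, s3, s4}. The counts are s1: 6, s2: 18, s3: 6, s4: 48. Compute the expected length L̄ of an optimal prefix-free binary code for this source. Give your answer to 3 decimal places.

Probabilities are the counts divided by 78.
Repeatedly combine the two least-probable nodes; the expected code length is the sum of the merged weights.
merge 1/13 + 1/13 → 2/13
merge 2/13 + 3/13 → 5/13
merge 5/13 + 8/13 → 1
L = 2/13 + 5/13 + 1 = 20/13 ≈ 1.538 bits/symbol.

1.538 bits/symbol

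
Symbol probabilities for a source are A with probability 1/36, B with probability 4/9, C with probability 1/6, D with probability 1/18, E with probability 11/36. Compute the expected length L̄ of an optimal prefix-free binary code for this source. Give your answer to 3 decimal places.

Repeatedly combine the two least-probable nodes; the expected code length is the sum of the merged weights.
merge 1/36 + 1/18 → 1/12
merge 1/12 + 1/6 → 1/4
merge 1/4 + 11/36 → 5/9
merge 4/9 + 5/9 → 1
L = 1/12 + 1/4 + 5/9 + 1 = 17/9 ≈ 1.889 bits/symbol.

1.889 bits/symbol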